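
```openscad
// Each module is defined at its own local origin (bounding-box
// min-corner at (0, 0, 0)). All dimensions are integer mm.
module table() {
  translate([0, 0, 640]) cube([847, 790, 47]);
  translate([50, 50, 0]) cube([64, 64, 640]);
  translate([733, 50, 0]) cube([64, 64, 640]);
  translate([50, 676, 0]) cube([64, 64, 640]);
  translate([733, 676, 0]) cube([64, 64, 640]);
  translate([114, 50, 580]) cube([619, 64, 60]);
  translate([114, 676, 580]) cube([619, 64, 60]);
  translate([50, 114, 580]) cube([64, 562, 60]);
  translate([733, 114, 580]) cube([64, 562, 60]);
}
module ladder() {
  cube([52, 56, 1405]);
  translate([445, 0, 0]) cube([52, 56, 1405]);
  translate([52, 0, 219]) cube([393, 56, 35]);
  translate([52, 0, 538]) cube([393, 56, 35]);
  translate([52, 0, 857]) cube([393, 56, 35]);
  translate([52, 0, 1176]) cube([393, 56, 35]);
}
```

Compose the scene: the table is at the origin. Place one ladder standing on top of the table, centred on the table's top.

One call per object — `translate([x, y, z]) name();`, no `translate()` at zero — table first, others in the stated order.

table();
translate([175, 367, 687]) ladder();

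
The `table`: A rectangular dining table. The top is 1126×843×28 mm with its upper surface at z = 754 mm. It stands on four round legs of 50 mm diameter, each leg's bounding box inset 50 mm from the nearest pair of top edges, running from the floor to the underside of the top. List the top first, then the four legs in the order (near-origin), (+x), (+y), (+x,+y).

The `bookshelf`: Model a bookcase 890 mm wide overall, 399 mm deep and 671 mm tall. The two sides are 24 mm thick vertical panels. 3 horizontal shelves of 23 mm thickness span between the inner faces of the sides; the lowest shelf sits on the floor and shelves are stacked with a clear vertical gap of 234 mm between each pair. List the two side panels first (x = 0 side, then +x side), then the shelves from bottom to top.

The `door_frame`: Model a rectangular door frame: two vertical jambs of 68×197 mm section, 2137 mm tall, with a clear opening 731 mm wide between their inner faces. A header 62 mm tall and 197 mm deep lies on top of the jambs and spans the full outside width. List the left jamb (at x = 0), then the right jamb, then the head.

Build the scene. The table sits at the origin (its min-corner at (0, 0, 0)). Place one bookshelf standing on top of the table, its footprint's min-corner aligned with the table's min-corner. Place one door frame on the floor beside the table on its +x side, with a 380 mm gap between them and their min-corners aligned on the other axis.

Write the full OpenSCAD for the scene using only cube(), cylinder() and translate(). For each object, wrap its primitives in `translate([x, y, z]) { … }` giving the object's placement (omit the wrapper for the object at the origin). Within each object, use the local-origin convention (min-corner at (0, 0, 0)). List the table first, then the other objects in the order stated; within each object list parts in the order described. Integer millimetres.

translate([0, 0, 726]) cube([1126, 843, 28]);
translate([75, 75, 0]) cylinder(h = 726, r = 25);
translate([1051, 75, 0]) cylinder(h = 726, r = 25);
translate([75, 768, 0]) cylinder(h = 726, r = 25);
translate([1051, 768, 0]) cylinder(h = 726, r = 25);
translate([0, 0, 754]) {
  cube([24, 399, 671]);
  translate([866, 0, 0]) cube([24, 399, 671]);
  translate([24, 0, 0]) cube([842, 399, 23]);
  translate([24, 0, 257]) cube([842, 399, 23]);
  translate([24, 0, 514]) cube([842, 399, 23]);
}
translate([1506, 0, 0]) {
  cube([68, 197, 2137]);
  translate([799, 0, 0]) cube([68, 197, 2137]);
  translate([0, 0, 2137]) cube([867, 197, 62]);
}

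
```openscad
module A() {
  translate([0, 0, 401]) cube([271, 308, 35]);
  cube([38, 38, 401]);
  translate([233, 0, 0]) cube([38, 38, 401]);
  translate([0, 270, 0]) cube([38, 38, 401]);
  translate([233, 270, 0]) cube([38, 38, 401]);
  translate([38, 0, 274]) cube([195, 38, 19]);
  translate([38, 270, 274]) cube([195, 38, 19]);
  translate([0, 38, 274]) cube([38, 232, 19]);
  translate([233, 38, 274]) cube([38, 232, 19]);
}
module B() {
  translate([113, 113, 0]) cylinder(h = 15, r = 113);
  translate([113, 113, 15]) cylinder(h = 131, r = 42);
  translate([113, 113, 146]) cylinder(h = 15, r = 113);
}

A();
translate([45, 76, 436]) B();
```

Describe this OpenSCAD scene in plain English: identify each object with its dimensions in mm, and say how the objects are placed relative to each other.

A is a four-legged stool. The seat is 271×308 mm, 35 mm thick, top at z = 436 mm. It stands on four square legs, each 38×38 mm in cross-section, from z = 0 to the seat underside, each flush with a corner of the seat. Four stretchers, 38 mm wide and 19 mm tall, connect adjacent legs with their undersides at z = 274 mm, each running between the inner faces of the legs it joins and aligned with the legs' outer faces on the other axis.

B is a spool: two coaxial disc flanges of radius 113 mm and thickness 15 mm, joined by a core cylinder of radius 42 mm and height 131 mm. The lower flange rests on z = 0 and the three cylinders share a vertical axis.

The spool is on top of the stool.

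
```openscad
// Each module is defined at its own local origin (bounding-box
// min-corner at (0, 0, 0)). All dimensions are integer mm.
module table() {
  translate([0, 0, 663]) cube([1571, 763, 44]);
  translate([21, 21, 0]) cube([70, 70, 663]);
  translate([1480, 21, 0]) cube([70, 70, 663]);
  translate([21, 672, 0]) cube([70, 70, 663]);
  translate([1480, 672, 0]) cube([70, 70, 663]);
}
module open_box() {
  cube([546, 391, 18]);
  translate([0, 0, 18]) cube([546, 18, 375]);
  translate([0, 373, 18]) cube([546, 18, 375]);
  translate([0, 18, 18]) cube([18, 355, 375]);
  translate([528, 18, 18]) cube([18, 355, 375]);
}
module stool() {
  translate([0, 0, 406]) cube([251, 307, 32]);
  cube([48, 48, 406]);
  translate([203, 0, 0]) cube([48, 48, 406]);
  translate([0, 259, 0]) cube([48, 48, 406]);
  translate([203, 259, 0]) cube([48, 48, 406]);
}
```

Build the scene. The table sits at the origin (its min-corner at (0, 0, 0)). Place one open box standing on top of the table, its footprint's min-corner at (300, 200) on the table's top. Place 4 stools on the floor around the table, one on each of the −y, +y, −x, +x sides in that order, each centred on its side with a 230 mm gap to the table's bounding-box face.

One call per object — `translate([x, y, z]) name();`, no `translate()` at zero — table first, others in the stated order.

table();
translate([300, 200, 707]) open_box();
translate([660, -537, 0]) stool();
translate([660, 993, 0]) stool();
translate([-481, 228, 0]) stool();
translate([1801, 228, 0]) stool();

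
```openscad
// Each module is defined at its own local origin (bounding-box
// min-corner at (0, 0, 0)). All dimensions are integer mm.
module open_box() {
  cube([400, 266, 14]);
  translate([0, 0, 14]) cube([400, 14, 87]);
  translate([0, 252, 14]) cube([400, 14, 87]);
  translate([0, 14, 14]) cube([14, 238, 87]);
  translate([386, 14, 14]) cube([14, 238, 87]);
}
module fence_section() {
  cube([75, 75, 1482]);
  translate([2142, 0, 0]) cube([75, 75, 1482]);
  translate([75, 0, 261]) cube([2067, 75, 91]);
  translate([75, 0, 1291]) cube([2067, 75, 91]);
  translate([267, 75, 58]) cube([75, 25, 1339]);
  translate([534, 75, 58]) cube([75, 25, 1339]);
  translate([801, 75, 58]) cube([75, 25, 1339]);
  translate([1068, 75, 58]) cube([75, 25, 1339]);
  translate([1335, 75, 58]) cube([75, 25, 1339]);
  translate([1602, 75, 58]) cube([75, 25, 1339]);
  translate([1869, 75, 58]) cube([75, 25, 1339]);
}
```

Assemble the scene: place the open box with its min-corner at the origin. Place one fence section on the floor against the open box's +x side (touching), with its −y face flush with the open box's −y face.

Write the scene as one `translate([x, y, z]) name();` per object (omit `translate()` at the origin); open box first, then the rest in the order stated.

open_box();
translate([400, 0, 0]) fence_section();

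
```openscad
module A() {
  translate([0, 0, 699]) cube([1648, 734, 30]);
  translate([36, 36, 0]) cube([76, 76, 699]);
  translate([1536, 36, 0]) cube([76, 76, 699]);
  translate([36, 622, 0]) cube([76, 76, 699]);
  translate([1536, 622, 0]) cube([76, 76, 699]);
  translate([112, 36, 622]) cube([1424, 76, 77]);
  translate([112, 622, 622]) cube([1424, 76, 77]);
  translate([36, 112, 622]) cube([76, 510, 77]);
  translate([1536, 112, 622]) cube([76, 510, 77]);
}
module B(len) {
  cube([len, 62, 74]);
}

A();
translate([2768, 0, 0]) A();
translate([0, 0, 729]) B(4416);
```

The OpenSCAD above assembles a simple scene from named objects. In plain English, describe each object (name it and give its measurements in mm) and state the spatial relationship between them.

A is a table: top 1648 mm (x) × 734 mm (y), 30 mm thick, upper face at z = 729 mm, on four 76×76 mm square legs, each inset 36 mm from the nearest pair of top edges, running from z = 0 to the bottom of the top. Four apron rails, 76 mm thick and 77 mm tall, run between adjacent legs with their top edges flush with the underside of the top and their outer faces flush with the legs' outer faces.

B is a rectangular beam 4416 mm long (x), 62 mm deep (y), 74 mm thick (z).

The beam spans the tops of two tables placed 1120 mm apart, resting at z = 729 mm.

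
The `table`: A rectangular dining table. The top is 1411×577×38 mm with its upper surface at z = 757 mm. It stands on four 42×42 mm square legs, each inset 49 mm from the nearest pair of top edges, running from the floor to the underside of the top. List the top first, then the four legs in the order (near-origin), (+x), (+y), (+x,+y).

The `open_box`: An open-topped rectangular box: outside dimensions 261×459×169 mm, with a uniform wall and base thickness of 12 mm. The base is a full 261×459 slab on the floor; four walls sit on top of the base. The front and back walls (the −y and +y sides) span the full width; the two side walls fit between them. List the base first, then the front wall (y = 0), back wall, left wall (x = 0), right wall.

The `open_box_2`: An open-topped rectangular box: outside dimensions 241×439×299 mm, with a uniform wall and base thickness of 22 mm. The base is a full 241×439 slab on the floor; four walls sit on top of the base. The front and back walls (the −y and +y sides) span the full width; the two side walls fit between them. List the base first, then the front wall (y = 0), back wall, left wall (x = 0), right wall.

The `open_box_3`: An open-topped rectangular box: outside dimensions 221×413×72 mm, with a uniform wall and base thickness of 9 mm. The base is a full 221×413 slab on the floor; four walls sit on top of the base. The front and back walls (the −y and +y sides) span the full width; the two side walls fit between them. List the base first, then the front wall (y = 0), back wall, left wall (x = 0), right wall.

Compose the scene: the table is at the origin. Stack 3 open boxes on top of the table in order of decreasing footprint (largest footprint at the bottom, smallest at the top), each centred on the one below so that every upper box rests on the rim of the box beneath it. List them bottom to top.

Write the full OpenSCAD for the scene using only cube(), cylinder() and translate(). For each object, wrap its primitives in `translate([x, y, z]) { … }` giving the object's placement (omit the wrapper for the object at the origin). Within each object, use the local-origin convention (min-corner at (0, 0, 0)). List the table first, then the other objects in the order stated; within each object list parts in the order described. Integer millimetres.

translate([0, 0, 719]) cube([1411, 577, 38]);
translate([49, 49, 0]) cube([42, 42, 719]);
translate([1320, 49, 0]) cube([42, 42, 719]);
translate([49, 486, 0]) cube([42, 42, 719]);
translate([1320, 486, 0]) cube([42, 42, 719]);
translate([575, 59, 757]) {
  cube([261, 459, 12]);
  translate([0, 0, 12]) cube([261, 12, 157]);
  translate([0, 447, 12]) cube([261, 12, 157]);
  translate([0, 12, 12]) cube([12, 435, 157]);
  translate([249, 12, 12]) cube([12, 435, 157]);
}
translate([585, 69, 926]) {
  cube([241, 439, 22]);
  translate([0, 0, 22]) cube([241, 22, 277]);
  translate([0, 417, 22]) cube([241, 22, 277]);
  translate([0, 22, 22]) cube([22, 395, 277]);
  translate([219, 22, 22]) cube([22, 395, 277]);
}
translate([595, 82, 1225]) {
  cube([221, 413, 9]);
  translate([0, 0, 9]) cube([221, 9, 63]);
  translate([0, 404, 9]) cube([221, 9, 63]);
  translate([0, 9, 9]) cube([9, 395, 63]);
  translate([212, 9, 9]) cube([9, 395, 63]);
}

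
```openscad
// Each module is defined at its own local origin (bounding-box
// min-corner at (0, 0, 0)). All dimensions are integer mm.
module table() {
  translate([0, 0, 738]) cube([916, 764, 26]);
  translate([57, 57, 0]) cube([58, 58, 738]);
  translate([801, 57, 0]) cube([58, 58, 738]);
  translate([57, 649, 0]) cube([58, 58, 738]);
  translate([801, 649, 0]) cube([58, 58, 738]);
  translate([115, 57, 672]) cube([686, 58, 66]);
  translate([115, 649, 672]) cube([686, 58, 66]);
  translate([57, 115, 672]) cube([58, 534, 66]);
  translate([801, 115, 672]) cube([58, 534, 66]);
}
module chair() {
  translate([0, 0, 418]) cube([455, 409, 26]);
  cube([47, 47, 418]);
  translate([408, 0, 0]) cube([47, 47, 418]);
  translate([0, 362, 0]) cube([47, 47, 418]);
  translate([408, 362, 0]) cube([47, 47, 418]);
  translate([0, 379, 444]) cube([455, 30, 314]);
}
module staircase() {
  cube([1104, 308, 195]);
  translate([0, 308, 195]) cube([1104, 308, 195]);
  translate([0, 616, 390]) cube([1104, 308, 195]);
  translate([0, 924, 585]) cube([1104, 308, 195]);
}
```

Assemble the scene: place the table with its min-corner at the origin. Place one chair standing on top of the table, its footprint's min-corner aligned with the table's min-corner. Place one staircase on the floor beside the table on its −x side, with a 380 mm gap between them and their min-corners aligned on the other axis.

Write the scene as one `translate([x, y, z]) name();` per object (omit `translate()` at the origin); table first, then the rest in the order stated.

table();
translate([0, 0, 764]) chair();
translate([-1484, 0, 0]) staircase();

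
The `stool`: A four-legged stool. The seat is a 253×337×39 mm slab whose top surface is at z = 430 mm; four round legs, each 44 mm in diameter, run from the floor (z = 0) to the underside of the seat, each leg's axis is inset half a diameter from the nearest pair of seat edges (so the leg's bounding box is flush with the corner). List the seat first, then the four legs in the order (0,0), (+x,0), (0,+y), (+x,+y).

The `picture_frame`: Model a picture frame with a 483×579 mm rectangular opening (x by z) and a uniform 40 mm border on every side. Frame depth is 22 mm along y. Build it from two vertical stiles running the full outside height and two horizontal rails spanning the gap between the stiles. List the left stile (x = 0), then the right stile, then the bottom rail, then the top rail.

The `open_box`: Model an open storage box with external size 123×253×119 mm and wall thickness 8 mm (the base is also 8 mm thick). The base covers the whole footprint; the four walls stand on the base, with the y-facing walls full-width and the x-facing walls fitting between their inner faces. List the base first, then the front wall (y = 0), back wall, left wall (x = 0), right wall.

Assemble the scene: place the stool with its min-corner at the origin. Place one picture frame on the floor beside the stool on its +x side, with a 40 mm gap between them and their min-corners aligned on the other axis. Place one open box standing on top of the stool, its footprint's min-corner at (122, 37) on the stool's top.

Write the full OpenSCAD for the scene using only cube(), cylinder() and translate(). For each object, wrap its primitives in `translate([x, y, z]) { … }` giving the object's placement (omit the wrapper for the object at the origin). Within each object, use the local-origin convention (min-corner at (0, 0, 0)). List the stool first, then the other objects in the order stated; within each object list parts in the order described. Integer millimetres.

translate([0, 0, 391]) cube([253, 337, 39]);
translate([22, 22, 0]) cylinder(h = 391, r = 22);
translate([231, 22, 0]) cylinder(h = 391, r = 22);
translate([22, 315, 0]) cylinder(h = 391, r = 22);
translate([231, 315, 0]) cylinder(h = 391, r = 22);
translate([293, 0, 0]) {
  cube([40, 22, 659]);
  translate([523, 0, 0]) cube([40, 22, 659]);
  translate([40, 0, 0]) cube([483, 22, 40]);
  translate([40, 0, 619]) cube([483, 22, 40]);
}
translate([122, 37, 430]) {
  cube([123, 253, 8]);
  translate([0, 0, 8]) cube([123, 8, 111]);
  translate([0, 245, 8]) cube([123, 8, 111]);
  translate([0, 8, 8]) cube([8, 237, 111]);
  translate([115, 8, 8]) cube([8, 237, 111]);
}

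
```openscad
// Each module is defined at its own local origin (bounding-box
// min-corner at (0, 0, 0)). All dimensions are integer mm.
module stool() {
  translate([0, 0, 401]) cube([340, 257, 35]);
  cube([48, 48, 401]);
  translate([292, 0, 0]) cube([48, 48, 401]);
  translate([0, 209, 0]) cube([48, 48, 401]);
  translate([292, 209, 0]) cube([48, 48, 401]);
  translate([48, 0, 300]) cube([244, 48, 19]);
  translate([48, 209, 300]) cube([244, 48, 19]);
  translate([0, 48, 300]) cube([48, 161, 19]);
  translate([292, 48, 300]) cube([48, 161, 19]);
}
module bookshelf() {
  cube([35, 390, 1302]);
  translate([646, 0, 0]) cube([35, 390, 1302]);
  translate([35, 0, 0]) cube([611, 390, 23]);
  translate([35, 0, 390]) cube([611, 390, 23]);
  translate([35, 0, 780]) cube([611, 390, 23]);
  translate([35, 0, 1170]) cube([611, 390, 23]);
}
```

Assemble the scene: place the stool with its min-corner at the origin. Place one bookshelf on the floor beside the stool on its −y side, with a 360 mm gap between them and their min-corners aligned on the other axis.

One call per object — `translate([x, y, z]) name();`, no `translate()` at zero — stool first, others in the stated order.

stool();
translate([0, -750, 0]) bookshelf();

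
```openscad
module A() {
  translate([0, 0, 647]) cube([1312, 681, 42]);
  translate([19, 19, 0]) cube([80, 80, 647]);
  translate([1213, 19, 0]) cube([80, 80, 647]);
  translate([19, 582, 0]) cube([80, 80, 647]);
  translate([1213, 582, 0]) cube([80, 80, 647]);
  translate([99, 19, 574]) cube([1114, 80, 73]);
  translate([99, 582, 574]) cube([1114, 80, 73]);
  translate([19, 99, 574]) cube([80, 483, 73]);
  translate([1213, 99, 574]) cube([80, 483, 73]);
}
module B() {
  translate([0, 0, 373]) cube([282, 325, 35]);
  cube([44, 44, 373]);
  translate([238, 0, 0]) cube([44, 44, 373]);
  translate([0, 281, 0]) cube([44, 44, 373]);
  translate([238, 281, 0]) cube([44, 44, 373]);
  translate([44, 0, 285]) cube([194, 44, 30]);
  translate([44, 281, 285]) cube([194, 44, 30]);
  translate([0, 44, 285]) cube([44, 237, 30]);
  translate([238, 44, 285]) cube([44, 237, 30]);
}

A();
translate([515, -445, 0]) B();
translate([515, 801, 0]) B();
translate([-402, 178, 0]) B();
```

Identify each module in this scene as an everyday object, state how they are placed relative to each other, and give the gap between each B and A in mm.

Each stool's nearest face is 120 mm from the table's bounding box.

A is a table. B is a stool. Three stools sit around the table at the −y, +y, −x sides. The gap between each stool and the table is 120 mm.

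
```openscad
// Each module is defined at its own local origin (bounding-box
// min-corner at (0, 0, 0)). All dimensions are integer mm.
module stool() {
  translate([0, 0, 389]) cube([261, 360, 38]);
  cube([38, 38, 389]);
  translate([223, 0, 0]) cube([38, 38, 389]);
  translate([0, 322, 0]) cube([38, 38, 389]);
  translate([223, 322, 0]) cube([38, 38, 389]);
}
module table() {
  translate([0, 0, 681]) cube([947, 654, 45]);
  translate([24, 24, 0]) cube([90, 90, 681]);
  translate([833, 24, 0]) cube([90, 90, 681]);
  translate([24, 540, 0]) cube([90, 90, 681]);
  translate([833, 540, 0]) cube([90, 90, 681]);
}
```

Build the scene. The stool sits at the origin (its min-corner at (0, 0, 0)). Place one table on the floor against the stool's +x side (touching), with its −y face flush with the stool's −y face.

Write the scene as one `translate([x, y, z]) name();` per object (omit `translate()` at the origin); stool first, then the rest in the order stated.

stool();
translate([261, 0, 0]) table();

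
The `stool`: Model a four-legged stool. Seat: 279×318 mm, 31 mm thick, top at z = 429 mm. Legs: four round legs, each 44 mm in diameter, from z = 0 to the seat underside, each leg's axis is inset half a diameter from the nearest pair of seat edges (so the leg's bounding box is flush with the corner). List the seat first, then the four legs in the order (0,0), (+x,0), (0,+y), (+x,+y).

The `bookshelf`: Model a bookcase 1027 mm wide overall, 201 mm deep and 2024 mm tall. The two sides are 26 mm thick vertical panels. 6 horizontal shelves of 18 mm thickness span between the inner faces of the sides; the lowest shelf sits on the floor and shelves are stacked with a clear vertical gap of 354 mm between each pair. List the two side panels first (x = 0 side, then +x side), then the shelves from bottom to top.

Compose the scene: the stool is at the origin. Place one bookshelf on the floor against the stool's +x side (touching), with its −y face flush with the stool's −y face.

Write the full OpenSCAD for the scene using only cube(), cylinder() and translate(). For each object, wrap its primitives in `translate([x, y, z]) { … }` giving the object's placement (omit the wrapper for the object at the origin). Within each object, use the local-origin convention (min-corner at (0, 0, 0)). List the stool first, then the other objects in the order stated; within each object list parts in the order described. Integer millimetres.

translate([0, 0, 398]) cube([279, 318, 31]);
translate([22, 22, 0]) cylinder(h = 398, r = 22);
translate([257, 22, 0]) cylinder(h = 398, r = 22);
translate([22, 296, 0]) cylinder(h = 398, r = 22);
translate([257, 296, 0]) cylinder(h = 398, r = 22);
translate([279, 0, 0]) {
  cube([26, 201, 2024]);
  translate([1001, 0, 0]) cube([26, 201, 2024]);
  translate([26, 0, 0]) cube([975, 201, 18]);
  translate([26, 0, 372]) cube([975, 201, 18]);
  translate([26, 0, 744]) cube([975, 201, 18]);
  translate([26, 0, 1116]) cube([975, 201, 18]);
  translate([26, 0, 1488]) cube([975, 201, 18]);
  translate([26, 0, 1860]) cube([975, 201, 18]);
}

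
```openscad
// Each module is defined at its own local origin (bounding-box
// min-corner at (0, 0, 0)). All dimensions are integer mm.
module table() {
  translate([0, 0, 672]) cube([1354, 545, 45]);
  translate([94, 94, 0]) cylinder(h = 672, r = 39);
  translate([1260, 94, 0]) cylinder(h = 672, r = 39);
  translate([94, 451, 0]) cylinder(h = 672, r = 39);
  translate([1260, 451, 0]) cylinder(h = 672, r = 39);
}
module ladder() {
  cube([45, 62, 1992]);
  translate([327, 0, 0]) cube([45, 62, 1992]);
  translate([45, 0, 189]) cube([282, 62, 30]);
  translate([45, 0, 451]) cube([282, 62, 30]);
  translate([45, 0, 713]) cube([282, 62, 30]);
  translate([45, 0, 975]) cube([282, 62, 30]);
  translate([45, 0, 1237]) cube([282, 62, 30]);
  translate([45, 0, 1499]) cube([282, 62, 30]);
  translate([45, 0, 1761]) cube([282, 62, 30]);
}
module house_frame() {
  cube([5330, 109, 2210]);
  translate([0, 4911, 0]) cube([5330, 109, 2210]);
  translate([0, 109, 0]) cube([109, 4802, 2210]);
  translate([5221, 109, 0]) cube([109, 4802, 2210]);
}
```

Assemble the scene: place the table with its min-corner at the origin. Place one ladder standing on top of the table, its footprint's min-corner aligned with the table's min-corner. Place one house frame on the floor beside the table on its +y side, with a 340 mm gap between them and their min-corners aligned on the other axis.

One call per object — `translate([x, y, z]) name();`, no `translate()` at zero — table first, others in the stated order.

table();
translate([0, 0, 717]) ladder();
translate([0, 885, 0]) house_frame();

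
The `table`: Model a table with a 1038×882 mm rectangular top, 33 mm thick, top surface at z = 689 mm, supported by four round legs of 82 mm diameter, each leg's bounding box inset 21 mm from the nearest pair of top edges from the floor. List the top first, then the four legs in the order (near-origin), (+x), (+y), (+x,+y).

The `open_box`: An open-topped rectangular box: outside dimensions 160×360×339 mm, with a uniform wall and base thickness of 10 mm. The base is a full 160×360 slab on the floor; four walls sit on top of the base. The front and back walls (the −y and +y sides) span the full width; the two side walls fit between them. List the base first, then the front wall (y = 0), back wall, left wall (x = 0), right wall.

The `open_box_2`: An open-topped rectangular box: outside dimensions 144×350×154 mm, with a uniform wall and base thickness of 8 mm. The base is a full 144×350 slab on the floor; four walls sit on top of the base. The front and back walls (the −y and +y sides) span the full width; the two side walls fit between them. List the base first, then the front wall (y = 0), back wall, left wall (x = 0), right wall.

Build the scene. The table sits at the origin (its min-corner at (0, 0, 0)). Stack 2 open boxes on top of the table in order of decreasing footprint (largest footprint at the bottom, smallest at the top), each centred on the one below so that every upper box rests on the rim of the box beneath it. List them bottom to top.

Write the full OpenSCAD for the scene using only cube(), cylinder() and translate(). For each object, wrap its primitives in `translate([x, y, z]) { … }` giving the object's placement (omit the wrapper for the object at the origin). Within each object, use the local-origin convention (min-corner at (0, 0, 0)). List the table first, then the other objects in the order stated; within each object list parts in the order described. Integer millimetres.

translate([0, 0, 656]) cube([1038, 882, 33]);
translate([62, 62, 0]) cylinder(h = 656, r = 41);
translate([976, 62, 0]) cylinder(h = 656, r = 41);
translate([62, 820, 0]) cylinder(h = 656, r = 41);
translate([976, 820, 0]) cylinder(h = 656, r = 41);
translate([439, 261, 689]) {
  cube([160, 360, 10]);
  translate([0, 0, 10]) cube([160, 10, 329]);
  translate([0, 350, 10]) cube([160, 10, 329]);
  translate([0, 10, 10]) cube([10, 340, 329]);
  translate([150, 10, 10]) cube([10, 340, 329]);
}
translate([447, 266, 1028]) {
  cube([144, 350, 8]);
  translate([0, 0, 8]) cube([144, 8, 146]);
  translate([0, 342, 8]) cube([144, 8, 146]);
  translate([0, 8, 8]) cube([8, 334, 146]);
  translate([136, 8, 8]) cube([8, 334, 146]);
}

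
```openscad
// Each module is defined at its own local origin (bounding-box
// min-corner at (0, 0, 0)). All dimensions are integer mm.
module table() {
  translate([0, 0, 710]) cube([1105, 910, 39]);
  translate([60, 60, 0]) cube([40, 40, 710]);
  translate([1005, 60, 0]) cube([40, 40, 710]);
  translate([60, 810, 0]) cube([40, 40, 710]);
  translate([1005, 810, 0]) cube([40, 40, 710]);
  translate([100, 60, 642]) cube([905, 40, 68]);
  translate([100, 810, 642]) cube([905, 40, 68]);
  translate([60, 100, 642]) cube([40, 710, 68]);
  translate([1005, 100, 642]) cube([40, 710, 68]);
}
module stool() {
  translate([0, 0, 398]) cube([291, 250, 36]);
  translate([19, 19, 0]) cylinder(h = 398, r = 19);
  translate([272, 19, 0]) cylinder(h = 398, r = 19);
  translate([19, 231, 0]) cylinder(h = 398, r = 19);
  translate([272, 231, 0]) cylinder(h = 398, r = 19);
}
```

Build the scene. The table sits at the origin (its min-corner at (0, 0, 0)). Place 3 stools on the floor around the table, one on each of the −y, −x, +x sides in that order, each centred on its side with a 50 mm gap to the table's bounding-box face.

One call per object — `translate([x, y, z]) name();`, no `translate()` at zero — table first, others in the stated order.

table();
translate([407, -300, 0]) stool();
translate([-341, 330, 0]) stool();
translate([1155, 330, 0]) stool();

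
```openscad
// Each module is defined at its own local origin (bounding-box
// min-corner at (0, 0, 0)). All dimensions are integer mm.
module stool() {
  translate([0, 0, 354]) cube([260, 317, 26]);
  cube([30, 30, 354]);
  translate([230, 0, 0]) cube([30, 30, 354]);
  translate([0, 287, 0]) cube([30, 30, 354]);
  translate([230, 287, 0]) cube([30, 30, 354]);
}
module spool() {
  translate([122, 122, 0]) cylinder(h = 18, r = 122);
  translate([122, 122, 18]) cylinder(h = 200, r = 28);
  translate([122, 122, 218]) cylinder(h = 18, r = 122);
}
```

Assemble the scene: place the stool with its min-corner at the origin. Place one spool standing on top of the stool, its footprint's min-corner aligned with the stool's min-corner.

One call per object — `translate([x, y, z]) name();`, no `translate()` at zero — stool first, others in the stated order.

stool();
translate([0, 0, 380]) spool();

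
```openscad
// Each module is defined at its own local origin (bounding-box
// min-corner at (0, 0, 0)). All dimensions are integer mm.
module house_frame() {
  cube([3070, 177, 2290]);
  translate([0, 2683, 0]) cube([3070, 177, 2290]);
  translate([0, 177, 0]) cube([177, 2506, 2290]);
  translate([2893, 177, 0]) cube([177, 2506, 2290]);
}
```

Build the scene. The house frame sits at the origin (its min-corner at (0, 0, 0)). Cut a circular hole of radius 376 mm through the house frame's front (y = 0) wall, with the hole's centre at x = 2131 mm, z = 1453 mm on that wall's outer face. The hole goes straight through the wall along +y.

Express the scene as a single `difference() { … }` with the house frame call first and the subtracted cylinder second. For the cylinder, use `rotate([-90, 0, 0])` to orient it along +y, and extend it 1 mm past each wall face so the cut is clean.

difference() {
  house_frame();
  translate([2131, -1, 1453]) rotate([-90, 0, 0]) cylinder(h = 179, r = 376);
}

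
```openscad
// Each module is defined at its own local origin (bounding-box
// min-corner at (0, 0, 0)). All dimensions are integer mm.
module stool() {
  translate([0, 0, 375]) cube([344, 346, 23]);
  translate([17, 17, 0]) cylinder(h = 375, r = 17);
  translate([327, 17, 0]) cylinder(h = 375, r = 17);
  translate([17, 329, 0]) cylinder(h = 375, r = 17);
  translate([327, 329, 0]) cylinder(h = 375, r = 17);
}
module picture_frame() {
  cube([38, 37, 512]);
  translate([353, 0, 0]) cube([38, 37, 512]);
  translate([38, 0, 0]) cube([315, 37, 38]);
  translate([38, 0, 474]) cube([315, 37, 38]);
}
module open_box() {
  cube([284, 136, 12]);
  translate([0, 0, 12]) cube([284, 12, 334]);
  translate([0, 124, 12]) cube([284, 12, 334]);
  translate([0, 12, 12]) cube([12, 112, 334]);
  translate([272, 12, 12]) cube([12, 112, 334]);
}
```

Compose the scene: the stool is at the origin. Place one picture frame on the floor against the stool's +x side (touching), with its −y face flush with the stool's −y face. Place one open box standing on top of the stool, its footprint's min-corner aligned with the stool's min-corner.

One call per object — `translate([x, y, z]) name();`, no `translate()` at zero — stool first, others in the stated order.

stool();
translate([344, 0, 0]) picture_frame();
translate([0, 0, 398]) open_box();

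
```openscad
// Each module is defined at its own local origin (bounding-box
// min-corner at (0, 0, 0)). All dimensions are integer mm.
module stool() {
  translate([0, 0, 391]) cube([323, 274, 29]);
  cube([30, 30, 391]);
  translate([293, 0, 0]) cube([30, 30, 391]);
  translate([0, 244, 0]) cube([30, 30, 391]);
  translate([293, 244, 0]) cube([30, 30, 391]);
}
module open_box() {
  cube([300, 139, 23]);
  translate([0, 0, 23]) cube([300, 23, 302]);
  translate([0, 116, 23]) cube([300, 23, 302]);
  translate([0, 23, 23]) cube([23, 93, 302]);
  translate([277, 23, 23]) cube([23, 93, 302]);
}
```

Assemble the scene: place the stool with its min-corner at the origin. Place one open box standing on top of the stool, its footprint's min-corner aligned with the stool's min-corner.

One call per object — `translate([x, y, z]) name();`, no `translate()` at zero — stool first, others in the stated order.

stool();
translate([0, 0, 420]) open_box();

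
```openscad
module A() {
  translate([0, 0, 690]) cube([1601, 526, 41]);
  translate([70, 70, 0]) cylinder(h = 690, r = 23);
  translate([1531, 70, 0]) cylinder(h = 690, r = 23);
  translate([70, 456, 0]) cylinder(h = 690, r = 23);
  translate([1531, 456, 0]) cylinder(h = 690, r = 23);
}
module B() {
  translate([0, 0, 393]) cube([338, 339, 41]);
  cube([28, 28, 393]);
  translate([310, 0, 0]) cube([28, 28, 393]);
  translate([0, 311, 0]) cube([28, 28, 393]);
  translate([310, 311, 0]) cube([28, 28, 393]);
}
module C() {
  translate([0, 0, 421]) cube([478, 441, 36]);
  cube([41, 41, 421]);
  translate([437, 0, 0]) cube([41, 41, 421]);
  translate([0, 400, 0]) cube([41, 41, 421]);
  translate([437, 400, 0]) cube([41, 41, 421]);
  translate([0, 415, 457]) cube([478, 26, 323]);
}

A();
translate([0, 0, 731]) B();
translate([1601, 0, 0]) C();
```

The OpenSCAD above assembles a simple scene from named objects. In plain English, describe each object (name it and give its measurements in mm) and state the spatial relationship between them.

A is a table: top 1601 mm (x) × 526 mm (y), 41 mm thick, upper face at z = 731 mm, on four round legs of 46 mm diameter, each leg's bounding box inset 47 mm from the nearest pair of top edges, running from z = 0 to the bottom of the top.

B is a four-legged stool. The seat is 338×339 mm, 41 mm thick, top at z = 434 mm. It stands on four square legs, each 28×28 mm in cross-section, from z = 0 to the seat underside, each flush with a corner of the seat.

C is a chair. The seat is a 478×441×36 mm slab with its top at z = 457 mm, on four 41×41 mm corner legs (flush with the seat edges, standing on z = 0). A flat backrest 26 mm thick, 323 mm tall, spans the full seat width and rises from the seat top along its +y edge, rear face flush with the rear of the seat.

The stool is on top of the table. The chair is against the table's +x side, with their −y faces flush.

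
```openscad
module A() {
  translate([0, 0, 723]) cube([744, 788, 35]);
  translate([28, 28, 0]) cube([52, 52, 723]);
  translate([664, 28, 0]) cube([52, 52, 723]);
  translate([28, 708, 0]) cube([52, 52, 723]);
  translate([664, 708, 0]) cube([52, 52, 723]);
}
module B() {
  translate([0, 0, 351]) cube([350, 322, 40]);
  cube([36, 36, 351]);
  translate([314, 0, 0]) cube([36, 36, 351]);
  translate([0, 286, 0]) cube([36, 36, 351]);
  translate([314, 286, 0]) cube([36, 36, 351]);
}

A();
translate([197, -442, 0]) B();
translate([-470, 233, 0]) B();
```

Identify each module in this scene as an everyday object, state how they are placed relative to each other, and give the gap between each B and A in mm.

A is a table. B is a stool. Two stools sit around the table at the −y, −x sides. The gap between each stool and the table is 120 mm.

Each stool's nearest face is 120 mm from the table's bounding box.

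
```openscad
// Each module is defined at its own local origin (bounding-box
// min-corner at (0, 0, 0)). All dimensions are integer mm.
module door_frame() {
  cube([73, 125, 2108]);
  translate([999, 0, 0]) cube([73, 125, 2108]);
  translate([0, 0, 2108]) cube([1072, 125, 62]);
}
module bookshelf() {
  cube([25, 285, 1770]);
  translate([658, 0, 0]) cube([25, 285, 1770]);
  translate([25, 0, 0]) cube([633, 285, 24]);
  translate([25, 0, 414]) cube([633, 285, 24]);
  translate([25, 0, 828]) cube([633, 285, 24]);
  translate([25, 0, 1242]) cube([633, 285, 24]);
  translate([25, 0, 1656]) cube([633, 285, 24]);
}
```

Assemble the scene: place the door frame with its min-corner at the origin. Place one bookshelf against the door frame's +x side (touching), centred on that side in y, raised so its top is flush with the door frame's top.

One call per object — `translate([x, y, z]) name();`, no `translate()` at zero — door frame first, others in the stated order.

door_frame();
translate([1072, -80, 400]) bookshelf();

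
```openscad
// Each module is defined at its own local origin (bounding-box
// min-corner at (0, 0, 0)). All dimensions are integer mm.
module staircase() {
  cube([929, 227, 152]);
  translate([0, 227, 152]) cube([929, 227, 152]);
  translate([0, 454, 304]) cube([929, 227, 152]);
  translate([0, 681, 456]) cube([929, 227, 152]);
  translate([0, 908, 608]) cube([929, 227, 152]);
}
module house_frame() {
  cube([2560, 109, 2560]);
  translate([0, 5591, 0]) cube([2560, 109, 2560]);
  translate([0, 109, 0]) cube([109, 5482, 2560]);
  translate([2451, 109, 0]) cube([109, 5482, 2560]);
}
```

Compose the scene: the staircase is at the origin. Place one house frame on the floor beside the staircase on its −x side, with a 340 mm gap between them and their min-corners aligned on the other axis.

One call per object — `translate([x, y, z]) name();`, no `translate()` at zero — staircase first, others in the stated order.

staircase();
translate([-2900, 0, 0]) house_frame();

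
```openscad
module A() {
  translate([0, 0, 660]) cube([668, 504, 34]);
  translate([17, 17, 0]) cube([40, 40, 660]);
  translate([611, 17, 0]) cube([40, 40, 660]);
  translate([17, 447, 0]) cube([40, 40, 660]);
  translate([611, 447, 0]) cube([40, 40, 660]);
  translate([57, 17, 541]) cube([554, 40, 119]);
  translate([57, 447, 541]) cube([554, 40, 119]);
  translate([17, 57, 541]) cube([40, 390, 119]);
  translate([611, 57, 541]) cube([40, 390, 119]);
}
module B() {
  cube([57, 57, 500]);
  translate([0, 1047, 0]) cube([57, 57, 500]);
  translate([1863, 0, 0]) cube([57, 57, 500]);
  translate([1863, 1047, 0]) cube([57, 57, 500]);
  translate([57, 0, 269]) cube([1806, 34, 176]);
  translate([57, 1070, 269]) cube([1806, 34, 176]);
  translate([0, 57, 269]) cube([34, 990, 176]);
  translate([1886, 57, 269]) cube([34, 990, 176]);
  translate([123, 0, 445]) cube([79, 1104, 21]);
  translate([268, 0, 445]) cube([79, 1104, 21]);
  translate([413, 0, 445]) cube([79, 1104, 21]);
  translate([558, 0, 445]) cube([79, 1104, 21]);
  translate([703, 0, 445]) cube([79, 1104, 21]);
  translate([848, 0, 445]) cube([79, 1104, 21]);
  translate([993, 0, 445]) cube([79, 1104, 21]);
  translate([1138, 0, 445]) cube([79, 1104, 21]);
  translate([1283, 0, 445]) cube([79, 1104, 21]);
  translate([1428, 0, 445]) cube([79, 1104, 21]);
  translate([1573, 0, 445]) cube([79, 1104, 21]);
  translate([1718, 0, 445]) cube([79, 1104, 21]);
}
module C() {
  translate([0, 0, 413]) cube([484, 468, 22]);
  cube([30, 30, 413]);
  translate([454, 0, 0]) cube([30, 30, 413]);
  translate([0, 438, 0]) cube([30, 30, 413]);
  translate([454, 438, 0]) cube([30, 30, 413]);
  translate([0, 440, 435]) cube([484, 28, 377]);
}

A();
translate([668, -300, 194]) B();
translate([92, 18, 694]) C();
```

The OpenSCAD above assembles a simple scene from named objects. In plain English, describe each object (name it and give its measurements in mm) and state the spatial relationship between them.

A is a table: top 668 mm (x) × 504 mm (y), 34 mm thick, upper face at z = 694 mm, on four 40×40 mm square legs, each inset 17 mm from the nearest pair of top edges, running from z = 0 to the bottom of the top. Four apron rails, 40 mm thick and 119 mm tall, run between adjacent legs with their top edges flush with the underside of the top and their outer faces flush with the legs' outer faces.

B is a bed frame 1920 mm long (x) by 1104 mm wide (y). Four 57×57 mm corner posts, 500 mm tall, at the corners of the footprint. Four rails of 34 mm thickness and 176 mm height run between adjacent posts with their undersides at z = 269 mm, their outer faces flush with the outside of the frame (the two x-running rails run between the posts' inner faces; the two y-running rails run between the posts' inner faces). 12 slats, each 79 mm wide (x) and 21 mm thick, lie across the top of the two x-running rails, running the full 1104 mm width of the frame in y; the slats are evenly spaced along x between the inner faces of the end posts with equal gaps (rounded down to the nearest mm) at the −x end and between each pair — any rounding remainder accumulates at the +x end.

C is a chair: 484×468 mm seat, 22 mm thick, top at z = 435 mm, on four 30 mm square corner legs flush with the seat edges. A 28 mm thick backrest slab spans the full seat width, extending 377 mm above the seat top, its back face flush with the seat's +y edge.

The bed frame is beside the table with their tops flush at z = 694. The chair is on top of the table, centred.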